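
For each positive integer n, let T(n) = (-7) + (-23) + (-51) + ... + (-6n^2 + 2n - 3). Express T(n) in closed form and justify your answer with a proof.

We claim T(n) = -n(2n^2 + 2n + 3) for all n ≥ 1.
Base step (n = 1): T(1) = -7, and the closed form gives -7. They agree.
Inductive step: assume the claim holds for n = k, so T(k) = k(-2k^2 - 2k - 3).
Then T(k+1) = T(k) + (2k - 6(k + 1)^2 - 1) = (k(-2k^2 - 2k - 3)) + (2k - 6(k + 1)^2 - 1).
Simplifying, T(k+1) = -(k + 1)(2k^2 + 6k + 7) = -(k+1)(2(k+1)^2 + 2(k+1) + 3),
which is the closed form with n = k+1.
This completes the induction.

T(n) = -n(2n^2 + 2n + 3)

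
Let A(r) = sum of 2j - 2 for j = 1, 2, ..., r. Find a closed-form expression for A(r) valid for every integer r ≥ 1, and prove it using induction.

A(r) = r(r - 1)

We claim A(r) = r(r - 1) for all r ≥ 1.
For the base case r = 1: A(1) = 0, and the closed form gives 0. They agree.
Inductive step: suppose the statement holds for some j ≥ 1, so A(j) = j(j - 1).
Then A(j+1) = A(j) + (2j) = (j(j - 1)) + (2j).
Simplifying, A(j+1) = j(j + 1) = (j+1)((j+1) - 1),
which is the closed form with r = j+1.
This completes the induction.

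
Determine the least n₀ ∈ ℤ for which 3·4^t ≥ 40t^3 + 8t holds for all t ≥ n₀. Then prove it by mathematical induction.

n₀ = 6

At t = 5: 3072 < 5040, so the inequality fails and n₀ ≥ 6. We prove 3·4^t ≥ 40t^3 + 8t for all t ≥ 6.
Base step (t = 6): 3·4^t = 12288 and 40t^3 + 8t = 8688, so 12288 ≥ 8688.
Inductive step: assume the claim holds for t = j, so 3·4^j ≥ 40j^3 + 8j.
Then 3·4^(j + 1) = 4·(3·4^j) ≥ 4·(40j^3 + 8j).
Also, for j ≥ 6 we have 4·(40j^3 + 8j) ≥ 40(j+1)^3 + 8(j+1), since 4·(40j^3 + 8j) − (40(j+1)^3 + 8(j+1)) = 120j^3 - 120j^2 - 96j - 48, which is nonnegative for all j ≥ 6.
Combining, 3·4^(j + 1) ≥ 40(j+1)^3 + 8(j+1).
This completes the induction.
Hence the smallest such n₀ is 6.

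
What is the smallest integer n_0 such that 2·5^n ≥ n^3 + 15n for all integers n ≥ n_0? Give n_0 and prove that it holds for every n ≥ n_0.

At n = 1: 10 < 16, so the inequality fails and n_0 ≥ 2. We prove 2·5^n ≥ n^3 + 15n for all n ≥ 2.
When n = 2: 2·5^n = 50 and n^3 + 15n = 38, so 50 ≥ 38.
Inductive step: suppose the statement holds for some k ≥ 2, so 2·5^k ≥ k^3 + 15k.
Then 2·5^(k + 1) = 5·(2·5^k) ≥ 5·(k^3 + 15k).
Also, for k ≥ 2 we have 5·(k^3 + 15k) ≥ (k+1)^3 + 15(k+1), since 5·(k^3 + 15k) − ((k+1)^3 + 15(k+1)) = 4k^3 - 3k^2 + 57k - 16, which is nonnegative for all k ≥ 2.
Combining, 2·5^(k + 1) ≥ (k+1)^3 + 15(k+1).
By the principle of mathematical induction, the result holds for all n ≥ 2.
Hence the smallest such n_0 is 2.

n_0 = 2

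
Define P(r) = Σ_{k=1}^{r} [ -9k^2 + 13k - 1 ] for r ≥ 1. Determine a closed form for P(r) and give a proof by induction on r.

We claim P(r) = -r(3r^2 - 2r - 4) for all r ≥ 1.
Base case (r = 1): P(1) = 3, and the closed form gives 3. They agree.
Suppose the result is true for r = k, so P(k) = k(-3k^2 + 2k + 4).
Then P(k+1) = P(k) + (-9k^2 - 5k + 3) = (k(-3k^2 + 2k + 4)) + (-9k^2 - 5k + 3).
Simplifying, P(k+1) = -(k + 1)(3k^2 + 4k - 3) = -(k+1)(3(k+1)^2 - 2(k+1) - 4),
which is the closed form with r = k+1.
By the principle of mathematical induction, the result holds for all r ≥ 1.

P(r) = -r(3r^2 - 2r - 4)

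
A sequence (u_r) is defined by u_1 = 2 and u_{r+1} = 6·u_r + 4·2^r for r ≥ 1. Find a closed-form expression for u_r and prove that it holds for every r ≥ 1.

Computing the first terms: u_1 = 2, u_2 = 20, u_3 = 136. This suggests u_r = -2^r + 4·6^(r - 1).
Base case (r = 1): the formula gives 2 = 2 = u_1.
Inductive step: suppose the statement holds for some j ≥ 1, so u_j = -2^j + 4·6^(j - 1).
Then u_{j+1} = 6·u_j + 4·2^j = 6·(-2^j + 4·6^(j - 1)) + 4·2^j = -2^(j + 1) + 4·6^j = -2^(j+1) + 4·6^((j+1) - 1),
which is the claimed formula at r = j+1.
This completes the induction.

u_r = -2^r + 4·6^(r - 1)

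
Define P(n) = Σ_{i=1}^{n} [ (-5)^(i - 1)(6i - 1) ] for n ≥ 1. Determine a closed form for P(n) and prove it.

We claim P(n) = -(-5)^n·n for all n ≥ 1.
For the base case n = 1: P(1) = 5, and the closed form gives 5. They agree.
Inductive step: suppose the statement holds for some i ≥ 1, so P(i) = -(-5)^i·i.
Then P(i+1) = P(i) + ((-5)^i(6i + 5)) = (-(-5)^i·i) + ((-5)^i(6i + 5)).
Simplifying, P(i+1) = 5(-5)^i(i + 1) = -(-5)^(i+1)·(i+1),
which is the closed form with n = i+1.
By the principle of mathematical induction, the result holds for all n ≥ 1.

P(n) = -(-5)^n·n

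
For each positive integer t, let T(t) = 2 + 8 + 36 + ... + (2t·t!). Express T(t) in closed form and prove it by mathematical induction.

We claim T(t) = (2t + 2)t! - 2 for all t ≥ 1.
For the base case t = 1: T(1) = 2, and the closed form gives 2. They agree.
For the inductive step, assume it holds for an arbitrary i ≥ 1, so T(i) = (2i + 2)i! - 2.
Then T(i+1) = T(i) + (2(i + 1)(i + 1)!) = ((2i + 2)i! - 2) + (2(i + 1)(i + 1)!).
Simplifying, T(i+1) = (2(i+1) + 2)(i+1)! - 2,
which is the closed form with t = i+1.
By the principle of mathematical induction, the result holds for all t ≥ 1.

T(t) = (2t + 2)t! - 2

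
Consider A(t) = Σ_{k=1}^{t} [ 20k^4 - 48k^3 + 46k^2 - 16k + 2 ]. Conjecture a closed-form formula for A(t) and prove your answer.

We claim A(t) = t(4t^4 - 2t^3 - 2t^2 + 3t + 1) for all t ≥ 1.
For the base case t = 1: A(1) = 4, and the closed form gives 4. They agree.
Inductive step: assume the claim holds for t = k, so A(k) = k(4k^4 - 2k^3 - 2k^2 + 3k + 1).
Then A(k+1) = A(k) + (20k^4 + 32k^3 + 22k^2 + 12k + 4) = (k(4k^4 - 2k^3 - 2k^2 + 3k + 1)) + (20k^4 + 32k^3 + 22k^2 + 12k + 4).
Simplifying, A(k+1) = (k + 1)(4k^4 + 14k^3 + 16k^2 + 9k + 4) = (k+1)(4(k+1)^4 - 2(k+1)^3 - 2(k+1)^2 + 3(k+1) + 1),
which is the closed form with t = k+1.
This completes the induction.

A(t) = t(4t^4 - 2t^3 - 2t^2 + 3t + 1)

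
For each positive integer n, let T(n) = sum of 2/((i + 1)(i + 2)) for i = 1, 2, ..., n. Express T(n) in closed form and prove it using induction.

T(n) = n/(n + 2)

We claim T(n) = n/(n + 2) for all n ≥ 1.
For the base case n = 1: T(1) = 1/3, and the closed form gives 1/3. They agree.
For the inductive step, assume it holds for an arbitrary i ≥ 1, so T(i) = i/(i + 2).
Then T(i+1) = T(i) + (2/((i + 2)(i + 3))) = (i/(i + 2)) + (2/((i + 2)(i + 3))).
Simplifying, T(i+1) = (i + 1)/(i + 3) = (i+1)/((i+1) + 2),
which is the closed form with n = i+1.
By induction, the statement is established for all n ≥ 1.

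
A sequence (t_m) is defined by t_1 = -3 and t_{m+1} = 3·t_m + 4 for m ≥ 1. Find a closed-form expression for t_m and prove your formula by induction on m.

Computing the first terms: t_1 = -3, t_2 = -5, t_3 = -11. This suggests t_m = -3^(m - 1) - 2.
Base step (m = 1): the formula gives -3 = -3 = t_1.
Suppose the result is true for m = p, so t_p = -3^(p - 1) - 2.
Then t_{p+1} = 3·t_p + 4 = 3·(-3^(p - 1) - 2) + 4 = -3^p - 2 = -3^((p+1) - 1) - 2,
which is the claimed formula at m = p+1.
By induction, the statement is established for all m ≥ 1.

t_m = -3^(m - 1) - 2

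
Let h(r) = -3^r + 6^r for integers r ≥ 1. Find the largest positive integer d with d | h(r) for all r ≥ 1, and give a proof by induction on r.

d = 3

Computing the first values: h(1) = 3 and h(2) = 27; gcd(3, 27) = 3, so d ≤ 3.
We prove 3 | -3^r + 6^r for all r ≥ 1 by induction on r.
When r = 1: h(1) = 3 = 3·(1), so 3 | h(1).
Inductive step: assume the claim holds for r = j, i.e. 3 | h(j). Then
6^{j+1} − 3^{j+1} = 6·6^j − 3·3^j = 6·(6^j − 3^j) + (3)·3^j. The first term is divisible by 3 by the inductive hypothesis, and the second term (3)·3^j is divisible by 3 since 3 | 3. Hence 3 | h(j+1).
Hence, by induction on r, the claim holds for every r ≥ 1.
Therefore the largest such d is 3.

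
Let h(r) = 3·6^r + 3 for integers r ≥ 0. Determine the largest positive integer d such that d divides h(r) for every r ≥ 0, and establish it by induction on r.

Computing the first values: h(0) = 6 and h(1) = 21; gcd(6, 21) = 3, so d ≤ 3.
We prove 3 | 3·6^r + 3 for all r ≥ 0 by induction on r.
Base step (r = 0): h(0) = 6 = 3·(2), so 3 | h(0).
Inductive step: suppose the statement holds for some j ≥ 0, i.e. 3 | h(j). Then
h(j+1) = 3·6^(j+1) + 3 = 6·(3·6^j + 3) - 15 = 6·h(j) - 15. The first term is divisible by 3 by the inductive hypothesis, and -15 is divisible by 3. Hence 3 | h(j+1).
Hence, by induction on r, the claim holds for every r ≥ 0.
Therefore the largest such d is 3.

d = 3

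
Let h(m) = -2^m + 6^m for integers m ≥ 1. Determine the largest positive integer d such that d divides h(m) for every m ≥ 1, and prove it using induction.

Computing the first values: h(1) = 4 and h(2) = 32; gcd(4, 32) = 4, so d ≤ 4.
We prove 4 | -2^m + 6^m for all m ≥ 1 by induction on m.
When m = 1: h(1) = 4 = 4·(1), so 4 | h(1).
For the inductive step, assume it holds for an arbitrary i ≥ 1, i.e. 4 | h(i). Then
6^{i+1} − 2^{i+1} = 6·6^i − 2·2^i = 6·(6^i − 2^i) + (4)·2^i. The first term is divisible by 4 by the inductive hypothesis, and the second term (4)·2^i is divisible by 4 since 4 | 4. Hence 4 | h(i+1).
This completes the induction.
Therefore the largest such d is 4.

d = 4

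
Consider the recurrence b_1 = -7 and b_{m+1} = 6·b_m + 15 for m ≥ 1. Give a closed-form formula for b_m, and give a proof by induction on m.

b_m = -4·6^(m - 1) - 3

Computing the first terms: b_1 = -7, b_2 = -27, b_3 = -147. This suggests b_m = -4·6^(m - 1) - 3.
When m = 1: the formula gives -7 = -7 = b_1.
Inductive step: suppose the statement holds for some k ≥ 1, so b_k = -4·6^(k - 1) - 3.
Then b_{k+1} = 6·b_k + 15 = 6·(-4·6^(k - 1) - 3) + 15 = -4·6^k - 3 = -4·6^((k+1) - 1) - 3,
which is the claimed formula at m = k+1.
Hence, by induction on m, the claim holds for every m ≥ 1.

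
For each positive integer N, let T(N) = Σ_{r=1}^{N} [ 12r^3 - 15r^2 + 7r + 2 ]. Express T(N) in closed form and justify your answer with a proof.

T(N) = N(3N^3 + N^2 - N + 3)

We claim T(N) = N(3N^3 + N^2 - N + 3) for all N ≥ 1.
For the base case N = 1: T(1) = 6, and the closed form gives 6. They agree.
Inductive step: suppose the statement holds for some r ≥ 1, so T(r) = r(3r^3 + r^2 - r + 3).
Then T(r+1) = T(r) + (12r^3 + 21r^2 + 13r + 6) = (r(3r^3 + r^2 - r + 3)) + (12r^3 + 21r^2 + 13r + 6).
Simplifying, T(r+1) = (r + 1)(3r^3 + 10r^2 + 10r + 6) = (r+1)(3(r+1)^3 + (r+1)^2 - (r+1) + 3),
which is the closed form with N = r+1.
By induction, the statement is established for all N ≥ 1.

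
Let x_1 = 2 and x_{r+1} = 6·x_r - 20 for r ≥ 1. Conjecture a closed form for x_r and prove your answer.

Computing the first terms: x_1 = 2, x_2 = -8, x_3 = -68. This suggests x_r = -2·6^(r - 1) + 4.
For the base case r = 1: the formula gives 2 = 2 = x_1.
Inductive step: suppose the statement holds for some m ≥ 1, so x_m = -2·6^(m - 1) + 4.
Then x_{m+1} = 6·x_m - 20 = 6·(-2·6^(m - 1) + 4) - 20 = -2·6^m + 4 = -2·6^((m+1) - 1) + 4,
which is the claimed formula at r = m+1.
By the principle of mathematical induction, the result holds for all r ≥ 1.

x_r = -2·6^(r - 1) + 4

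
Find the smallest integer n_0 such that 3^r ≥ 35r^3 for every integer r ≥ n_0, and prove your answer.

n_0 = 10

At r = 9: 19683 < 25515, so the inequality fails and n_0 ≥ 10. We prove 3^r ≥ 35r^3 for all r ≥ 10.
Base case (r = 10): 3^r = 59049 and 35r^3 = 35000, so 59049 ≥ 35000.
Inductive step: assume the claim holds for r = p, so 3^p ≥ 35p^3.
Then 3^(p + 1) = 3·(3^p) ≥ 3·(35p^3).
Also, for p ≥ 10 we have 3·(35p^3) ≥ 35(p+1)^3, since 3 ≥ (1 + 1/p)^3 for all p ≥ 10.
Combining, 3^(p + 1) ≥ 35(p+1)^3.
By the principle of mathematical induction, the result holds for all r ≥ 10.
Hence the smallest such n_0 is 10.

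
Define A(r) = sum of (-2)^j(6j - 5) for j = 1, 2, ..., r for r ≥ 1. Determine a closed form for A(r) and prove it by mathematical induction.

We claim A(r) = 2(-2)^r(2r - 1) + 2 for all r ≥ 1.
Base step (r = 1): A(1) = -2, and the closed form gives -2. They agree.
For the inductive step, assume it holds for an arbitrary j ≥ 1, so A(j) = 2(-2)^j(2j - 1) + 2.
Then A(j+1) = A(j) + ((-2)^(j + 1)(6j + 1)) = (2(-2)^j(2j - 1) + 2) + ((-2)^(j + 1)(6j + 1)).
Simplifying, A(j+1) = -8(-2)^j·j - 4(-2)^j + 2 = 2(-2)^(j+1)(2(j+1) - 1) + 2,
which is the closed form with r = j+1.
By the principle of mathematical induction, the result holds for all r ≥ 1.

A(r) = 2(-2)^r(2r - 1) + 2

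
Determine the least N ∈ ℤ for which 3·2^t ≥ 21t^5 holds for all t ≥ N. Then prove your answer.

At t = 26: 201326592 < 249508896, so the inequality fails and N ≥ 27. We prove 3·2^t ≥ 21t^5 for all t ≥ 27.
When t = 27: 3·2^t = 402653184 and 21t^5 = 301327047, so 402653184 ≥ 301327047.
Suppose the result is true for t = j, so 3·2^j ≥ 21j^5.
Then 3·2^(j + 1) = 2·(3·2^j) ≥ 2·(21j^5).
Also, for j ≥ 27 we have 2·(21j^5) ≥ 21(j+1)^5, since 2 ≥ (1 + 1/j)^5 for all j ≥ 27.
Combining, 3·2^(j + 1) ≥ 21(j+1)^5.
By induction, the statement is established for all t ≥ 27.
Hence the smallest such N is 27.

N = 27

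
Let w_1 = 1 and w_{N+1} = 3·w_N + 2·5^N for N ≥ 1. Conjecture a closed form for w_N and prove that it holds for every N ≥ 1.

Computing the first terms: w_1 = 1, w_2 = 13, w_3 = 89. This suggests w_N = -4·3^(N - 1) + 5^N.
Base step (N = 1): the formula gives 1 = 1 = w_1.
Inductive step: suppose the statement holds for some p ≥ 1, so w_p = -4·3^(p - 1) + 5^p.
Then w_{p+1} = 3·w_p + 2·5^p = 3·(-4·3^(p - 1) + 5^p) + 2·5^p = -4·3^p + 5^(p + 1) = -4·3^((p+1) - 1) + 5^(p+1),
which is the claimed formula at N = p+1.
By the principle of mathematical induction, the result holds for all N ≥ 1.

w_N = -4·3^(N - 1) + 5^N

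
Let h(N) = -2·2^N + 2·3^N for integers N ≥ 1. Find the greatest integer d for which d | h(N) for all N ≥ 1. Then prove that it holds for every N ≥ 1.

d = 2

Computing the first values: h(1) = 2 and h(2) = 10; gcd(2, 10) = 2, so d ≤ 2.
We prove 2 | -2·2^N + 2·3^N for all N ≥ 1 by induction on N.
For the base case N = 1: h(1) = 2 = 2·(1), so 2 | h(1).
Suppose the result is true for N = j, i.e. 2 | h(j). Then
h(j+1) − 3·h(j) = (-2·2^(j+1) + 2·3^(j+1)) − 3·(-2·2^j + 2·3^j) = (-2)·2^j·(2 − 3) = (2)·2^j. Since 2 | h(j) by the inductive hypothesis, 2 | 3·h(j); and 2 | 2 since 2 = 2·1. Therefore 2 | h(j+1).
By induction, the statement is established for all N ≥ 1.
Therefore the largest such d is 2.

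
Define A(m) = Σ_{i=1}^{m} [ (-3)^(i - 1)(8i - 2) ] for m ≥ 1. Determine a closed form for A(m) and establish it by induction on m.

A(m) = -2(-3)^m·m

We claim A(m) = -2(-3)^m·m for all m ≥ 1.
When m = 1: A(1) = 6, and the closed form gives 6. They agree.
Inductive step: assume the claim holds for m = i, so A(i) = -2(-3)^i·i.
Then A(i+1) = A(i) + ((-3)^i(8i + 6)) = (-2(-3)^i·i) + ((-3)^i(8i + 6)).
Simplifying, A(i+1) = 6(-3)^i(i + 1) = -2(-3)^(i+1)·(i+1),
which is the closed form with m = i+1.
By induction, the statement is established for all m ≥ 1.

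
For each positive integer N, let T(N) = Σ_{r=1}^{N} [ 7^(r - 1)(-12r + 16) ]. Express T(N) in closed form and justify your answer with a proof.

We claim T(N) = 7^N(-2N + 3) - 3 for all N ≥ 1.
Base step (N = 1): T(1) = 4, and the closed form gives 4. They agree.
For the inductive step, assume it holds for an arbitrary r ≥ 1, so T(r) = 7^r(-2r + 3) - 3.
Then T(r+1) = T(r) + (7^r(-12r + 4)) = (7^r(-2r + 3) - 3) + (7^r(-12r + 4)).
Simplifying, T(r+1) = -14·7^r·r + 7·7^r - 3 = 7^(r+1)(-2(r+1) + 3) - 3,
which is the closed form with N = r+1.
This completes the induction.

T(N) = 7^N(-2N + 3) - 3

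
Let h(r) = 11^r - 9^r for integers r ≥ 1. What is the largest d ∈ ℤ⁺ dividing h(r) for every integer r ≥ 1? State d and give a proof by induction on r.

Computing the first values: h(1) = 2 and h(2) = 40; gcd(2, 40) = 2, so d ≤ 2.
We prove 2 | 11^r - 9^r for all r ≥ 1 by induction on r.
Base step (r = 1): h(1) = 2 = 2·(1), so 2 | h(1).
For the inductive step, assume it holds for an arbitrary i ≥ 1, i.e. 2 | h(i). Then
11^{i+1} − 9^{i+1} = 11·11^i − 9·9^i = 11·(11^i − 9^i) + (2)·9^i. The first term is divisible by 2 by the inductive hypothesis, and the second term (2)·9^i is divisible by 2 since 2 | 2. Hence 2 | h(i+1).
Hence, by induction on r, the claim holds for every r ≥ 1.
Therefore the largest such d is 2.

d = 2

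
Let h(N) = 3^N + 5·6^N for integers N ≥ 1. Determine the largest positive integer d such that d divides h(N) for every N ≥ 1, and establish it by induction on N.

Computing the first values: h(1) = 33 and h(2) = 189; gcd(33, 189) = 3, so d ≤ 3.
We prove 3 | 3^N + 5·6^N for all N ≥ 1 by induction on N.
Base step (N = 1): h(1) = 33 = 3·(11), so 3 | h(1).
Inductive step: suppose the statement holds for some i ≥ 1, i.e. 3 | h(i). Then
h(i+1) − 6·h(i) = (3^(i+1) + 5·6^(i+1)) − 6·(3^i + 5·6^i) = (1)·3^i·(3 − 6) = (-3)·3^i. Since 3 | h(i) by the inductive hypothesis, 3 | 6·h(i); and 3 | -3 since -3 = 3·-1. Therefore 3 | h(i+1).
By the principle of mathematical induction, the result holds for all N ≥ 1.
Therefore the largest such d is 3.

d = 3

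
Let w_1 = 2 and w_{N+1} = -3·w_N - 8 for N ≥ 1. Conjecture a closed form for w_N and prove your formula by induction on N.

w_N = 4(-3)^(N - 1) - 2

Computing the first terms: w_1 = 2, w_2 = -14, w_3 = 34. This suggests w_N = 4(-3)^(N - 1) - 2.
When N = 1: the formula gives 2 = 2 = w_1.
For the inductive step, assume it holds for an arbitrary p ≥ 1, so w_p = 4(-3)^(p - 1) - 2.
Then w_{p+1} = -3·w_p - 8 = -3·(4(-3)^(p - 1) - 2) - 8 = 4(-3)^p - 2 = 4(-3)^((p+1) - 1) - 2,
which is the claimed formula at N = p+1.
This completes the induction.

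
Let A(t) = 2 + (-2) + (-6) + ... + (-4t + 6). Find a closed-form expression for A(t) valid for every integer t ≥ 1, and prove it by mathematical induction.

We claim A(t) = -2t(t - 2) for all t ≥ 1.
For the base case t = 1: A(1) = 2, and the closed form gives 2. They agree.
For the inductive step, assume it holds for an arbitrary r ≥ 1, so A(r) = 2r(-r + 2).
Then A(r+1) = A(r) + (-4r + 2) = (2r(-r + 2)) + (-4r + 2).
Simplifying, A(r+1) = -2(r - 1)(r + 1) = -2(r+1)((r+1) - 2),
which is the closed form with t = r+1.
By induction, the statement is established for all t ≥ 1.

A(t) = -2t(t - 2)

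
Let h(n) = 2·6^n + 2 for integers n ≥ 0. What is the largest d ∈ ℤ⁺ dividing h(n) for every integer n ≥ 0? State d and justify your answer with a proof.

d = 2

Computing the first values: h(0) = 4 and h(1) = 14; gcd(4, 14) = 2, so d ≤ 2.
We prove 2 | 2·6^n + 2 for all n ≥ 0 by induction on n.
For the base case n = 0: h(0) = 4 = 2·(2), so 2 | h(0).
Inductive step: suppose the statement holds for some i ≥ 0, i.e. 2 | h(i). Then
h(i+1) = 2·6^(i+1) + 2 = 6·(2·6^i + 2) - 10 = 6·h(i) - 10. The first term is divisible by 2 by the inductive hypothesis, and -10 is divisible by 2. Hence 2 | h(i+1).
Hence, by induction on n, the claim holds for every n ≥ 0.
Therefore the largest such d is 2.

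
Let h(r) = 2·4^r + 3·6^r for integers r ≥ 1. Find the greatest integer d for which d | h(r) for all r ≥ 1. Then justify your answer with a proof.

Computing the first values: h(1) = 26 and h(2) = 140; gcd(26, 140) = 2, so d ≤ 2.
We prove 2 | 2·4^r + 3·6^r for all r ≥ 1 by induction on r.
Base step (r = 1): h(1) = 26 = 2·(13), so 2 | h(1).
For the inductive step, assume it holds for an arbitrary m ≥ 1, i.e. 2 | h(m). Then
h(m+1) − 6·h(m) = (2·4^(m+1) + 3·6^(m+1)) − 6·(2·4^m + 3·6^m) = (2)·4^m·(4 − 6) = (-4)·4^m. Since 2 | h(m) by the inductive hypothesis, 2 | 6·h(m); and 2 | -4 since -4 = 2·-2. Therefore 2 | h(m+1).
By the principle of mathematical induction, the result holds for all r ≥ 1.
Therefore the largest such d is 2.

d = 2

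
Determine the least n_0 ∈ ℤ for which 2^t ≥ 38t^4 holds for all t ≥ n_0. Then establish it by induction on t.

n_0 = 24

At t = 23: 8388608 < 10633958, so the inequality fails and n_0 ≥ 24. We prove 2^t ≥ 38t^4 for all t ≥ 24.
Base case (t = 24): 2^t = 16777216 and 38t^4 = 12607488, so 16777216 ≥ 12607488.
Suppose the result is true for t = i, so 2^i ≥ 38i^4.
Then 2^(i + 1) = 2·(2^i) ≥ 2·(38i^4).
Also, for i ≥ 24 we have 2·(38i^4) ≥ 38(i+1)^4, since 2 ≥ (1 + 1/i)^4 for all i ≥ 24.
Combining, 2^(i + 1) ≥ 38(i+1)^4.
By induction, the statement is established for all t ≥ 24.
Hence the smallest such n_0 is 24.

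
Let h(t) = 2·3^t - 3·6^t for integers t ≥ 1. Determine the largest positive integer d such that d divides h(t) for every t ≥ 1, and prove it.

d = 6

Computing the first values: h(1) = -12 and h(2) = -90; gcd(-12, -90) = 6, so d ≤ 6.
We prove 6 | 2·3^t - 3·6^t for all t ≥ 1 by induction on t.
Base step (t = 1): h(1) = -12 = 6·(-2), so 6 | h(1).
Suppose the result is true for t = i, i.e. 6 | h(i). Then
h(i+1) − 6·h(i) = (2·3^(i+1) - 3·6^(i+1)) − 6·(2·3^i - 3·6^i) = (2)·3^i·(3 − 6) = (-6)·3^i. Since 6 | h(i) by the inductive hypothesis, 6 | 6·h(i); and 6 | -6 since -6 = 6·-1. Therefore 6 | h(i+1).
Hence, by induction on t, the claim holds for every t ≥ 1.
Therefore the largest such d is 6.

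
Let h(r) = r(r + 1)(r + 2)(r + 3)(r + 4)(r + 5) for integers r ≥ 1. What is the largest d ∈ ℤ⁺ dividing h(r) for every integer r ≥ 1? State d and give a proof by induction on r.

d = 720

Computing the first values: h(1) = 720 and h(2) = 5040; gcd(720, 5040) = 720, so d ≤ 720.
We prove 720 | r(r + 1)(r + 2)(r + 3)(r + 4)(r + 5) for all r ≥ 1 by induction on r.
Base case (r = 1): h(1) = 720 = 720·(1), so 720 | h(1).
Inductive step: assume the claim holds for r = j, i.e. 720 | h(j). Then
h(j+1) − h(j) = (j+1)·(j+2)·(j+3)·(j+4)·(j+5)·(j+6) − j·(j+1)·(j+2)·(j+3)·(j+4)·(j+5) = (j+1)·(j+2)·(j+3)·(j+4)·(j+5)·[(j+6) − j] = 6·(j+1)·(j+2)·(j+3)·(j+4)·(j+5). The product of 5 consecutive integers is divisible by (5)! = 120, so h(j+1) − h(j) is divisible by 6·120 = 720. By the inductive hypothesis 720 | h(j), hence 720 | h(j+1).
By the principle of mathematical induction, the result holds for all r ≥ 1.
Therefore the largest such d is 720.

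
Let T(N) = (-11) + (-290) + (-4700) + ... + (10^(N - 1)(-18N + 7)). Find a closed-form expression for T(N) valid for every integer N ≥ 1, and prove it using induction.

We claim T(N) = 10^N(-2N + 1) - 1 for all N ≥ 1.
For the base case N = 1: T(1) = -11, and the closed form gives -11. They agree.
Suppose the result is true for N = i, so T(i) = 10^i(-2i + 1) - 1.
Then T(i+1) = T(i) + (10^i(-18i - 11)) = (10^i(-2i + 1) - 1) + (10^i(-18i - 11)).
Simplifying, T(i+1) = -20·10^i·i - 10·10^i - 1 = 10^(i+1)(-2(i+1) + 1) - 1,
which is the closed form with N = i+1.
Hence, by induction on N, the claim holds for every N ≥ 1.

T(N) = 10^N(-2N + 1) - 1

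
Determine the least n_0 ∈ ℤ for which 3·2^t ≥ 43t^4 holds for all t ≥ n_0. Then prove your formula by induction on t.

n_0 = 22

At t = 21: 6291456 < 8362683, so the inequality fails and n_0 ≥ 22. We prove 3·2^t ≥ 43t^4 for all t ≥ 22.
Base case (t = 22): 3·2^t = 12582912 and 43t^4 = 10073008, so 12582912 ≥ 10073008.
Inductive step: suppose the statement holds for some r ≥ 22, so 3·2^r ≥ 43r^4.
Then 3·2^(r + 1) = 2·(3·2^r) ≥ 2·(43r^4).
Also, for r ≥ 22 we have 2·(43r^4) ≥ 43(r+1)^4, since 2 ≥ (1 + 1/r)^4 for all r ≥ 22.
Combining, 3·2^(r + 1) ≥ 43(r+1)^4.
This completes the induction.
Hence the smallest such n_0 is 22.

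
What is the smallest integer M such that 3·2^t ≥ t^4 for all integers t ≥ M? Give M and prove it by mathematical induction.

M = 14

At t = 13: 24576 < 28561, so the inequality fails and M ≥ 14. We prove 3·2^t ≥ t^4 for all t ≥ 14.
Base case (t = 14): 3·2^t = 49152 and t^4 = 38416, so 49152 ≥ 38416.
Suppose the result is true for t = r, so 3·2^r ≥ r^4.
Then 3·2^(r + 1) = 2·(3·2^r) ≥ 2·(r^4).
Also, for r ≥ 14 we have 2·(r^4) ≥ (r+1)^4, since 2 ≥ (1 + 1/r)^4 for all r ≥ 14.
Combining, 3·2^(r + 1) ≥ (r+1)^4.
By the principle of mathematical induction, the result holds for all t ≥ 14.
Hence the smallest such M is 14.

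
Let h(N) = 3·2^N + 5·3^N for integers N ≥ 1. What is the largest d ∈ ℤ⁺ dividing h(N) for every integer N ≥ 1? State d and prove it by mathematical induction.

Computing the first values: h(1) = 21 and h(2) = 57; gcd(21, 57) = 3, so d ≤ 3.
We prove 3 | 3·2^N + 5·3^N for all N ≥ 1 by induction on N.
Base case (N = 1): h(1) = 21 = 3·(7), so 3 | h(1).
Inductive step: suppose the statement holds for some r ≥ 1, i.e. 3 | h(r). Then
h(r+1) − 3·h(r) = (3·2^(r+1) + 5·3^(r+1)) − 3·(3·2^r + 5·3^r) = (3)·2^r·(2 − 3) = (-3)·2^r. Since 3 | h(r) by the inductive hypothesis, 3 | 3·h(r); and 3 | -3 since -3 = 3·-1. Therefore 3 | h(r+1).
This completes the induction.
Therefore the largest such d is 3.

d = 3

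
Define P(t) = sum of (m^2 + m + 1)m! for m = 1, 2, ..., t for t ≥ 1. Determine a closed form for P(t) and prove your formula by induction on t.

We claim P(t) = (t + 1)(t + 1)! - 1 for all t ≥ 1.
When t = 1: P(1) = 3, and the closed form gives 3. They agree.
Inductive step: assume the claim holds for t = m, so P(m) = (m + 1)(m + 1)! - 1.
Then P(m+1) = P(m) + ((m^2 + 3m + 3)(m + 1)!) = ((m + 1)(m + 1)! - 1) + ((m^2 + 3m + 3)(m + 1)!).
Simplifying, P(m+1) = ((m+1) + 1)((m+1) + 1)! - 1,
which is the closed form with t = m+1.
This completes the induction.

P(t) = (t + 1)(t + 1)! - 1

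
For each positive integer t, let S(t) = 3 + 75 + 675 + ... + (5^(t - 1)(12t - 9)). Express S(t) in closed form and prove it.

We claim S(t) = 3·5^t(t - 1) + 3 for all t ≥ 1.
For the base case t = 1: S(1) = 3, and the closed form gives 3. They agree.
Inductive step: suppose the statement holds for some j ≥ 1, so S(j) = 3·5^j(j - 1) + 3.
Then S(j+1) = S(j) + (5^j(12j + 3)) = (3·5^j(j - 1) + 3) + (5^j(12j + 3)).
Simplifying, S(j+1) = 15·5^j·j + 3 = 3·5^(j+1)((j+1) - 1) + 3,
which is the closed form with t = j+1.
By the principle of mathematical induction, the result holds for all t ≥ 1.

S(t) = 3·5^t(t - 1) + 3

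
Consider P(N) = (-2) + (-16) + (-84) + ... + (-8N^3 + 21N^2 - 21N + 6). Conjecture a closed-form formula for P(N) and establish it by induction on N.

We claim P(N) = -N(2N^3 - 3N^2 + 2N + 1) for all N ≥ 1.
When N = 1: P(1) = -2, and the closed form gives -2. They agree.
Inductive step: suppose the statement holds for some r ≥ 1, so P(r) = r(-2r^3 + 3r^2 - 2r - 1).
Then P(r+1) = P(r) + (-8r^3 - 3r^2 - 3r - 2) = (r(-2r^3 + 3r^2 - 2r - 1)) + (-8r^3 - 3r^2 - 3r - 2).
Simplifying, P(r+1) = -(r + 1)(2r^3 + 3r^2 + 2r + 2) = -(r+1)(2(r+1)^3 - 3(r+1)^2 + 2(r+1) + 1),
which is the closed form with N = r+1.
By the principle of mathematical induction, the result holds for all N ≥ 1.

P(N) = -N(2N^3 - 3N^2 + 2N + 1)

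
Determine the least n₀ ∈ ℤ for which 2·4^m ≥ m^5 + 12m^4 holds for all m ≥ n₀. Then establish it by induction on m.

n₀ = 8

At m = 7: 32768 < 45619, so the inequality fails and n₀ ≥ 8. We prove 2·4^m ≥ m^5 + 12m^4 for all m ≥ 8.
For the base case m = 8: 2·4^m = 131072 and m^5 + 12m^4 = 81920, so 131072 ≥ 81920.
Inductive step: assume the claim holds for m = j, so 2·4^j ≥ j^5 + 12j^4.
Then 2·4^(j + 1) = 4·(2·4^j) ≥ 4·(j^5 + 12j^4).
Also, for j ≥ 8 we have 4·(j^5 + 12j^4) ≥ (j+1)^5 + 12(j+1)^4, since 4·(j^5 + 12j^4) − ((j+1)^5 + 12(j+1)^4) = 3j^5 + 31j^4 - 58j^3 - 82j^2 - 53j - 13, which is nonnegative for all j ≥ 8.
Combining, 2·4^(j + 1) ≥ (j+1)^5 + 12(j+1)^4.
By the principle of mathematical induction, the result holds for all m ≥ 8.
Hence the smallest such n₀ is 8.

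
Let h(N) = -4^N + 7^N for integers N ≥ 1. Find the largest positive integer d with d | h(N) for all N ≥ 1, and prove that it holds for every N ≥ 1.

Computing the first values: h(1) = 3 and h(2) = 33; gcd(3, 33) = 3, so d ≤ 3.
We prove 3 | -4^N + 7^N for all N ≥ 1 by induction on N.
Base case (N = 1): h(1) = 3 = 3·(1), so 3 | h(1).
Inductive step: suppose the statement holds for some k ≥ 1, i.e. 3 | h(k). Then
7^{k+1} − 4^{k+1} = 7·7^k − 4·4^k = 7·(7^k − 4^k) + (3)·4^k. The first term is divisible by 3 by the inductive hypothesis, and the second term (3)·4^k is divisible by 3 since 3 | 3. Hence 3 | h(k+1).
This completes the induction.
Therefore the largest such d is 3.

d = 3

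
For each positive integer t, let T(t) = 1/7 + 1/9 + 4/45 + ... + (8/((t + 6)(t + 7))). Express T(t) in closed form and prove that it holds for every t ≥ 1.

We claim T(t) = 8t/(7(t + 7)) for all t ≥ 1.
For the base case t = 1: T(1) = 1/7, and the closed form gives 1/7. They agree.
Inductive step: suppose the statement holds for some j ≥ 1, so T(j) = 8j/(7(j + 7)).
Then T(j+1) = T(j) + (8/((j + 7)(j + 8))) = (8j/(7(j + 7))) + (8/((j + 7)(j + 8))).
Simplifying, T(j+1) = 8(j + 1)/(7(j + 8)) = 8(j+1)/(7((j+1) + 7)),
which is the closed form with t = j+1.
This completes the induction.

T(t) = 8t/(7(t + 7))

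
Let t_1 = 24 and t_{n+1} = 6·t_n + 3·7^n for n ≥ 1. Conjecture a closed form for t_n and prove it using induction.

t_n = 3·6^(n - 1) + 3·7^n

Computing the first terms: t_1 = 24, t_2 = 165, t_3 = 1137. This suggests t_n = 3·6^(n - 1) + 3·7^n.
When n = 1: the formula gives 24 = 24 = t_1.
Suppose the result is true for n = r, so t_r = 3·6^(r - 1) + 3·7^r.
Then t_{r+1} = 6·t_r + 3·7^r = 6·(3·6^(r - 1) + 3·7^r) + 3·7^r = 3·6^r + 3·7^(r + 1) = 3·6^((r+1) - 1) + 3·7^(r+1),
which is the claimed formula at n = r+1.
This completes the induction.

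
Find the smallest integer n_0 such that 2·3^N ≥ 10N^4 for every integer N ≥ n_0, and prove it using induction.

At N = 9: 39366 < 65610, so the inequality fails and n_0 ≥ 10. We prove 2·3^N ≥ 10N^4 for all N ≥ 10.
Base step (N = 10): 2·3^N = 118098 and 10N^4 = 100000, so 118098 ≥ 100000.
Inductive step: suppose the statement holds for some p ≥ 10, so 2·3^p ≥ 10p^4.
Then 2·3^(p + 1) = 3·(2·3^p) ≥ 3·(10p^4).
Also, for p ≥ 10 we have 3·(10p^4) ≥ 10(p+1)^4, since 3 ≥ (1 + 1/p)^4 for all p ≥ 10.
Combining, 2·3^(p + 1) ≥ 10(p+1)^4.
Hence, by induction on N, the claim holds for every N ≥ 10.
Hence the smallest such n_0 is 10.

n_0 = 10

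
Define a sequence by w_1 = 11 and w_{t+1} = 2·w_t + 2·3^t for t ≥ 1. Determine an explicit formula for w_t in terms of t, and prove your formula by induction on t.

w_t = 5·2^(t - 1) + 2·3^t

Computing the first terms: w_1 = 11, w_2 = 28, w_3 = 74. This suggests w_t = 5·2^(t - 1) + 2·3^t.
When t = 1: the formula gives 11 = 11 = w_1.
Suppose the result is true for t = j, so w_j = 5·2^(j - 1) + 2·3^j.
Then w_{j+1} = 2·w_j + 2·3^j = 2·(5·2^(j - 1) + 2·3^j) + 2·3^j = 5·2^j + 2·3^(j + 1) = 5·2^((j+1) - 1) + 2·3^(j+1),
which is the claimed formula at t = j+1.
By the principle of mathematical induction, the result holds for all t ≥ 1.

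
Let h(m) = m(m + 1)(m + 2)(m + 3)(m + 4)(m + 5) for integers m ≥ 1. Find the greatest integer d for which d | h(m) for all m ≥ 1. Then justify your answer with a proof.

d = 720

Computing the first values: h(1) = 720 and h(2) = 5040; gcd(720, 5040) = 720, so d ≤ 720.
We prove 720 | m(m + 1)(m + 2)(m + 3)(m + 4)(m + 5) for all m ≥ 1 by induction on m.
Base case (m = 1): h(1) = 720 = 720·(1), so 720 | h(1).
Suppose the result is true for m = i, i.e. 720 | h(i). Then
h(i+1) − h(i) = (i+1)·(i+2)·(i+3)·(i+4)·(i+5)·(i+6) − i·(i+1)·(i+2)·(i+3)·(i+4)·(i+5) = (i+1)·(i+2)·(i+3)·(i+4)·(i+5)·[(i+6) − i] = 6·(i+1)·(i+2)·(i+3)·(i+4)·(i+5). The product of 5 consecutive integers is divisible by (5)! = 120, so h(i+1) − h(i) is divisible by 6·120 = 720. By the inductive hypothesis 720 | h(i), hence 720 | h(i+1).
Hence, by induction on m, the claim holds for every m ≥ 1.
Therefore the largest such d is 720.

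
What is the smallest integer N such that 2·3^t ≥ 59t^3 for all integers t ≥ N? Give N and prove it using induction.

At t = 9: 39366 < 43011, so the inequality fails and N ≥ 10. We prove 2·3^t ≥ 59t^3 for all t ≥ 10.
For the base case t = 10: 2·3^t = 118098 and 59t^3 = 59000, so 118098 ≥ 59000.
For the inductive step, assume it holds for an arbitrary p ≥ 10, so 2·3^p ≥ 59p^3.
Then 2·3^(p + 1) = 3·(2·3^p) ≥ 3·(59p^3).
Also, for p ≥ 10 we have 3·(59p^3) ≥ 59(p+1)^3, since 3 ≥ (1 + 1/p)^3 for all p ≥ 10.
Combining, 2·3^(p + 1) ≥ 59(p+1)^3.
This completes the induction.
Hence the smallest such N is 10.

N = 10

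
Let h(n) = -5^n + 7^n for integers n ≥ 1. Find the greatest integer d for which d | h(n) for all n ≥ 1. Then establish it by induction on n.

Computing the first values: h(1) = 2 and h(2) = 24; gcd(2, 24) = 2, so d ≤ 2.
We prove 2 | -5^n + 7^n for all n ≥ 1 by induction on n.
For the base case n = 1: h(1) = 2 = 2·(1), so 2 | h(1).
Inductive step: assume the claim holds for n = m, i.e. 2 | h(m). Then
7^{m+1} − 5^{m+1} = 7·7^m − 5·5^m = 7·(7^m − 5^m) + (2)·5^m. The first term is divisible by 2 by the inductive hypothesis, and the second term (2)·5^m is divisible by 2 since 2 | 2. Hence 2 | h(m+1).
This completes the induction.
Therefore the largest such d is 2.

d = 2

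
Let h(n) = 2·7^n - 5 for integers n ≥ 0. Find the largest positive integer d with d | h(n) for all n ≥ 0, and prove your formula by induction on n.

d = 3

Computing the first values: h(0) = -3 and h(1) = 9; gcd(-3, 9) = 3, so d ≤ 3.
We prove 3 | 2·7^n - 5 for all n ≥ 0 by induction on n.
For the base case n = 0: h(0) = -3 = 3·(-1), so 3 | h(0).
Inductive step: suppose the statement holds for some j ≥ 0, i.e. 3 | h(j). Then
h(j+1) = 2·7^(j+1) - 5 = 7·(2·7^j - 5) + 30 = 7·h(j) + 30. The first term is divisible by 3 by the inductive hypothesis, and 30 is divisible by 3. Hence 3 | h(j+1).
This completes the induction.
Therefore the largest such d is 3.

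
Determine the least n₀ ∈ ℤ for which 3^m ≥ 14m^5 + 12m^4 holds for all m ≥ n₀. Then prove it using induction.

n₀ = 15

At m = 14: 4782969 < 7990528, so the inequality fails and n₀ ≥ 15. We prove 3^m ≥ 14m^5 + 12m^4 for all m ≥ 15.
When m = 15: 3^m = 14348907 and 14m^5 + 12m^4 = 11238750, so 14348907 ≥ 11238750.
Inductive step: suppose the statement holds for some p ≥ 15, so 3^p ≥ 14p^5 + 12p^4.
Then 3^(p + 1) = 3·(3^p) ≥ 3·(14p^5 + 12p^4).
Also, for p ≥ 15 we have 3·(14p^5 + 12p^4) ≥ 14(p+1)^5 + 12(p+1)^4, since 3·(14p^5 + 12p^4) − (14(p+1)^5 + 12(p+1)^4) = 28p^5 - 46p^4 - 188p^3 - 212p^2 - 118p - 26, which is nonnegative for all p ≥ 15.
Combining, 3^(p + 1) ≥ 14(p+1)^5 + 12(p+1)^4.
Hence, by induction on m, the claim holds for every m ≥ 15.
Hence the smallest such n₀ is 15.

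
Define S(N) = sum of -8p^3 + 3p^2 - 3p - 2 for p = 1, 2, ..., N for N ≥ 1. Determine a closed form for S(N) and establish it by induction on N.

S(N) = -N(2N + 3)(N^2 + 1)

We claim S(N) = -N(2N + 3)(N^2 + 1) for all N ≥ 1.
For the base case N = 1: S(1) = -10, and the closed form gives -10. They agree.
Suppose the result is true for N = p, so S(p) = p(-2p^3 - 3p^2 - 2p - 3).
Then S(p+1) = S(p) + (-8p^3 - 21p^2 - 21p - 10) = (p(-2p^3 - 3p^2 - 2p - 3)) + (-8p^3 - 21p^2 - 21p - 10).
Simplifying, S(p+1) = -(p + 1)(2p + 5)(p^2 + 2p + 2) = -(p+1)(2(p+1) + 3)((p+1)^2 + 1),
which is the closed form with N = p+1.
By the principle of mathematical induction, the result holds for all N ≥ 1.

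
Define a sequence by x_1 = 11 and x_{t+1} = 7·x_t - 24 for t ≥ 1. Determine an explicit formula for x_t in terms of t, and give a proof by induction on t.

Computing the first terms: x_1 = 11, x_2 = 53, x_3 = 347. This suggests x_t = 7^t + 4.
Base case (t = 1): the formula gives 11 = 11 = x_1.
Suppose the result is true for t = j, so x_j = 7^j + 4.
Then x_{j+1} = 7·x_j - 24 = 7·(7^j + 4) - 24 = 7^(j + 1) + 4,
which is the claimed formula at t = j+1.
By induction, the statement is established for all t ≥ 1.

x_t = 7^t + 4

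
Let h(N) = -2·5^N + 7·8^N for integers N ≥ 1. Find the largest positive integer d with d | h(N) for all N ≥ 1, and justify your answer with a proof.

d = 2

Computing the first values: h(1) = 46 and h(2) = 398; gcd(46, 398) = 2, so d ≤ 2.
We prove 2 | -2·5^N + 7·8^N for all N ≥ 1 by induction on N.
Base case (N = 1): h(1) = 46 = 2·(23), so 2 | h(1).
For the inductive step, assume it holds for an arbitrary p ≥ 1, i.e. 2 | h(p). Then
h(p+1) − 8·h(p) = (-2·5^(p+1) + 7·8^(p+1)) − 8·(-2·5^p + 7·8^p) = (-2)·5^p·(5 − 8) = (6)·5^p. Since 2 | h(p) by the inductive hypothesis, 2 | 8·h(p); and 2 | 6 since 6 = 2·3. Therefore 2 | h(p+1).
Hence, by induction on N, the claim holds for every N ≥ 1.
Therefore the largest such d is 2.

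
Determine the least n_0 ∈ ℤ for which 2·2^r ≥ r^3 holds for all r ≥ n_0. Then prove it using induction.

At r = 7: 256 < 343, so the inequality fails and n_0 ≥ 8. We prove 2·2^r ≥ r^3 for all r ≥ 8.
For the base case r = 8: 2·2^r = 512 and r^3 = 512, so 512 ≥ 512.
Inductive step: assume the claim holds for r = k, so 2·2^k ≥ k^3.
Then 2·2^(k + 1) = 2·(2·2^k) ≥ 2·(k^3).
Also, for k ≥ 8 we have 2·(k^3) ≥ (k+1)^3, since 2 ≥ (1 + 1/k)^3 for all k ≥ 8.
Combining, 2·2^(k + 1) ≥ (k+1)^3.
Hence, by induction on r, the claim holds for every r ≥ 8.
Hence the smallest such n_0 is 8.

n_0 = 8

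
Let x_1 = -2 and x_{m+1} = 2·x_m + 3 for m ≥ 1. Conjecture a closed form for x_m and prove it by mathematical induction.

x_m = 2^(m - 1) - 3

Computing the first terms: x_1 = -2, x_2 = -1, x_3 = 1. This suggests x_m = 2^(m - 1) - 3.
Base step (m = 1): the formula gives -2 = -2 = x_1.
Inductive step: suppose the statement holds for some i ≥ 1, so x_i = 2^(i - 1) - 3.
Then x_{i+1} = 2·x_i + 3 = 2·(2^(i - 1) - 3) + 3 = 2^i - 3 = 2^((i+1) - 1) - 3,
which is the claimed formula at m = i+1.
This completes the induction.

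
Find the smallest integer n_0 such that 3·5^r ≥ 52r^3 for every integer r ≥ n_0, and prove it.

n_0 = 5

At r = 4: 1875 < 3328, so the inequality fails and n_0 ≥ 5. We prove 3·5^r ≥ 52r^3 for all r ≥ 5.
Base step (r = 5): 3·5^r = 9375 and 52r^3 = 6500, so 9375 ≥ 6500.
Inductive step: suppose the statement holds for some j ≥ 5, so 3·5^j ≥ 52j^3.
Then 3·5^(j + 1) = 5·(3·5^j) ≥ 5·(52j^3).
Also, for j ≥ 5 we have 5·(52j^3) ≥ 52(j+1)^3, since 5 ≥ (1 + 1/j)^3 for all j ≥ 5.
Combining, 3·5^(j + 1) ≥ 52(j+1)^3.
By induction, the statement is established for all r ≥ 5.
Hence the smallest such n_0 is 5.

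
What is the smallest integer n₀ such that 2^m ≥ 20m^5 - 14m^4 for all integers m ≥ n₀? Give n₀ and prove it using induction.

At m = 28: 268435456 < 335602176, so the inequality fails and n₀ ≥ 29. We prove 2^m ≥ 20m^5 - 14m^4 for all m ≥ 29.
When m = 29: 2^m = 536870912 and 20m^5 - 14m^4 = 400321046, so 536870912 ≥ 400321046.
Inductive step: suppose the statement holds for some k ≥ 29, so 2^k ≥ 20k^5 - 14k^4.
Then 2^(k + 1) = 2·(2^k) ≥ 2·(20k^5 - 14k^4).
Also, for k ≥ 29 we have 2·(20k^5 - 14k^4) ≥ 20(k+1)^5 - 14(k+1)^4, since 2·(20k^5 - 14k^4) − (20(k+1)^5 - 14(k+1)^4) = 20k^5 - 114k^4 - 144k^3 - 116k^2 - 44k - 6, which is nonnegative for all k ≥ 29.
Combining, 2^(k + 1) ≥ 20(k+1)^5 - 14(k+1)^4.
By induction, the statement is established for all m ≥ 29.
Hence the smallest such n₀ is 29.

n₀ = 29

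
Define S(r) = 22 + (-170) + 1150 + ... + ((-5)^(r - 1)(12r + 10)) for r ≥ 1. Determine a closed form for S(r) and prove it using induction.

S(r) = -2(-5)^r(r + 1) + 2

We claim S(r) = -2(-5)^r(r + 1) + 2 for all r ≥ 1.
When r = 1: S(1) = 22, and the closed form gives 22. They agree.
Suppose the result is true for r = p, so S(p) = -2(-5)^p(p + 1) + 2.
Then S(p+1) = S(p) + ((-5)^p(12p + 22)) = (-2(-5)^p(p + 1) + 2) + ((-5)^p(12p + 22)).
Simplifying, S(p+1) = 10(-5)^p·p + 20(-5)^p + 2 = -2(-5)^(p+1)((p+1) + 1) + 2,
which is the closed form with r = p+1.
By induction, the statement is established for all r ≥ 1.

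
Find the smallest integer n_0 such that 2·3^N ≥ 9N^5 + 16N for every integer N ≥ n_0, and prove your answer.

n_0 = 14

At N = 13: 3188646 < 3341845, so the inequality fails and n_0 ≥ 14. We prove 2·3^N ≥ 9N^5 + 16N for all N ≥ 14.
For the base case N = 14: 2·3^N = 9565938 and 9N^5 + 16N = 4840640, so 9565938 ≥ 4840640.
Inductive step: suppose the statement holds for some r ≥ 14, so 2·3^r ≥ 9r^5 + 16r.
Then 2·3^(r + 1) = 3·(2·3^r) ≥ 3·(9r^5 + 16r).
Also, for r ≥ 14 we have 3·(9r^5 + 16r) ≥ 9(r+1)^5 + 16(r+1), since 3·(9r^5 + 16r) − (9(r+1)^5 + 16(r+1)) = 18r^5 - 45r^4 - 90r^3 - 90r^2 - 13r - 25, which is nonnegative for all r ≥ 14.
Combining, 2·3^(r + 1) ≥ 9(r+1)^5 + 16(r+1).
Hence, by induction on N, the claim holds for every N ≥ 14.
Hence the smallest such n_0 is 14.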